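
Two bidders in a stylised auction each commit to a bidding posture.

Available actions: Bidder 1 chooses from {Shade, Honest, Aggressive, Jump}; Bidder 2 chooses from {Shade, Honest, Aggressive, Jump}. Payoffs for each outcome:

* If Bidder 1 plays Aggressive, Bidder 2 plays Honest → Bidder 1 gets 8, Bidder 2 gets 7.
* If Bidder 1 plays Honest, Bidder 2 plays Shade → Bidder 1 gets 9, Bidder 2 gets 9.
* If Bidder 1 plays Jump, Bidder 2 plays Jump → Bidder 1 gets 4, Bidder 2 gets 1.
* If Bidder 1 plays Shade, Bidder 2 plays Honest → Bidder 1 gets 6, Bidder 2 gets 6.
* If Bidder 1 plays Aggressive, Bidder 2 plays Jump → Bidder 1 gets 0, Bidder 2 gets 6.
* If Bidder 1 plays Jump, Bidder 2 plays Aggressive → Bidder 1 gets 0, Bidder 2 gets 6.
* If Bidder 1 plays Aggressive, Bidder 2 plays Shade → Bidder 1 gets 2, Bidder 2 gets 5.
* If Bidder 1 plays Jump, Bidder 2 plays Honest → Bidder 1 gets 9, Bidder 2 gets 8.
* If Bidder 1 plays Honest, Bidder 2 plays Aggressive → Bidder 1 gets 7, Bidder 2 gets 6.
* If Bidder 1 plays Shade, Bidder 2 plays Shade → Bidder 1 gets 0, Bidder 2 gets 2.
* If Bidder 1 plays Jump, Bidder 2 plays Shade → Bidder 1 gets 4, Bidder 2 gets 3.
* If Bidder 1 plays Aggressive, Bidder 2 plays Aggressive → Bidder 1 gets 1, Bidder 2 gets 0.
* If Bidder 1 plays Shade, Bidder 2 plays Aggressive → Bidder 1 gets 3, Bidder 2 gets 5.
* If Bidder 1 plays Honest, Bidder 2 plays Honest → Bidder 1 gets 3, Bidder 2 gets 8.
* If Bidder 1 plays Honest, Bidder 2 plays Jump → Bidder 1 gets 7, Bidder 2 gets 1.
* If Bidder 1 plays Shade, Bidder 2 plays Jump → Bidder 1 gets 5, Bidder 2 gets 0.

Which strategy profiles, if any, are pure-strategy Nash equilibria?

(Shade, Shade): Bidder 1 can switch to Honest (0 → 9). Not NE.
(Shade, Honest): Bidder 1 can switch to Aggressive (6 → 8). Not NE.
(Shade, Aggressive): Bidder 1 can switch to Honest (3 → 7). Not NE.
(Shade, Jump): Bidder 1 can switch to Honest (5 → 7). Not NE.
(Honest, Shade): Bidder 1 gets 9, best alternative 4; Bidder 2 gets 9, best alternative 8. No profitable deviation — NE.
(Honest, Honest): Bidder 1 can switch to Shade (3 → 6). Not NE.
(Honest, Aggressive): Bidder 2 can switch to Shade (6 → 9). Not NE.
(Honest, Jump): Bidder 2 can switch to Shade (1 → 9). Not NE.
(Aggressive, Shade): Bidder 1 can switch to Honest (2 → 9). Not NE.
(Aggressive, Honest): Bidder 1 can switch to Jump (8 → 9). Not NE.
(Aggressive, Aggressive): Bidder 1 can switch to Shade (1 → 3). Not NE.
(Aggressive, Jump): Bidder 1 can switch to Shade (0 → 5). Not NE.
(Jump, Shade): Bidder 1 can switch to Honest (4 → 9). Not NE.
(Jump, Honest): Bidder 1 gets 9, best alternative 8; Bidder 2 gets 8, best alternative 6. No profitable deviation — NE.
(The remaining 2 profiles each have a profitable deviation by the same check.)

Pure-strategy Nash equilibria: (Honest, Shade) and (Jump, Honest)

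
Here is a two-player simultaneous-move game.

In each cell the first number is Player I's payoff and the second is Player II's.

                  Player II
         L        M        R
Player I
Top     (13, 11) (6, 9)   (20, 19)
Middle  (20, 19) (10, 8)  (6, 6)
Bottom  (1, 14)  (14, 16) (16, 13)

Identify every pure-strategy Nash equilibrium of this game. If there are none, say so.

Pure-strategy Nash equilibria: (Top, R) and (Middle, L) and (Bottom, M)

Mark each player's best response to every combination of opponents' strategies; a profile where every player is best-responding is a pure Nash equilibrium.
Player I against L: payoffs 13, 20, 1 → best response Middle.
Player I against M: payoffs 6, 10, 14 → best response Bottom.
Player I against R: payoffs 20, 6, 16 → best response Top.
Player II against Top: payoffs 11, 9, 19 → best response R.
Player II against Middle: payoffs 19, 8, 6 → best response L.
Player II against Bottom: payoffs 14, 16, 13 → best response M.
Mutual best responses: (Top, R); (Middle, L); (Bottom, M).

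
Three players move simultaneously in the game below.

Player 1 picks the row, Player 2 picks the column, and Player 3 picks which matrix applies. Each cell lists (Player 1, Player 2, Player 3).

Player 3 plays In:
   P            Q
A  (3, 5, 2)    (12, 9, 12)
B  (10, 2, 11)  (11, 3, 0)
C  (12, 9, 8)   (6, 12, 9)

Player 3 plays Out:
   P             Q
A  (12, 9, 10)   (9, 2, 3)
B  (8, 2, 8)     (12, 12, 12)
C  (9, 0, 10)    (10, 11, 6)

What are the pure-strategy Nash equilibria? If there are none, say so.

Pure-strategy Nash equilibria: (A, P, Out) and (A, Q, In) and (B, Q, Out)

(A, P, In): Player 1 can switch to B (3 → 10). Not NE.
(A, P, Out): Player 1 gets 12, best alternative 9; Player 2 gets 9, best alternative 2; Player 3 gets 10, best alternative 2. No profitable deviation — NE.
(A, Q, In): Player 1 gets 12, best alternative 11; Player 2 gets 9, best alternative 5; Player 3 gets 12, best alternative 3. No profitable deviation — NE.
(A, Q, Out): Player 1 can switch to B (9 → 12). Not NE.
(B, P, In): Player 1 can switch to C (10 → 12). Not NE.
(B, P, Out): Player 1 can switch to A (8 → 12). Not NE.
(B, Q, In): Player 1 can switch to A (11 → 12). Not NE.
(B, Q, Out): Player 1 gets 12, best alternative 10; Player 2 gets 12, best alternative 2; Player 3 gets 12, best alternative 0. No profitable deviation — NE.
(C, P, In): Player 2 can switch to Q (9 → 12). Not NE.
(The remaining 3 profiles each have a profitable deviation by the same check.)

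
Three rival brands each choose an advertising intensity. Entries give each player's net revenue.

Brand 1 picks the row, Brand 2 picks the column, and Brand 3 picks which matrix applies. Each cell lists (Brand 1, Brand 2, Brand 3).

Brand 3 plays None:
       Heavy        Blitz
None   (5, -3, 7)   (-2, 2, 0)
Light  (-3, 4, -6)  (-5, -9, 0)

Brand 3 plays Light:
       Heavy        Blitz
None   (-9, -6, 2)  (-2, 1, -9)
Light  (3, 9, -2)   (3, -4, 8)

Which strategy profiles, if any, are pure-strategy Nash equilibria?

The pure Nash equilibria are (None, Blitz, None); (Light, Heavy, Light).

Mark each player's best response to every combination of opponents' strategies; a profile where every player is best-responding is a pure Nash equilibrium.
Brand 1 against (Heavy, None): payoffs 5, -3 → best response None.
Brand 1 against (Heavy, Light): payoffs -9, 3 → best response Light.
Brand 1 against (Blitz, None): payoffs -2, -5 → best response None.
Brand 1 against (Blitz, Light): payoffs -2, 3 → best response Light.
Brand 2 against (None, None): payoffs -3, 2 → best response Blitz.
Brand 2 against (None, Light): payoffs -6, 1 → best response Blitz.
Brand 2 against (Light, None): payoffs 4, -9 → best response Heavy.
Brand 2 against (Light, Light): payoffs 9, -4 → best response Heavy.
Brand 3 against (None, Heavy): payoffs 7, 2 → best response None.
Brand 3 against (None, Blitz): payoffs 0, -9 → best response None.
Brand 3 against (Light, Heavy): payoffs -6, -2 → best response Light.
Brand 3 against (Light, Blitz): payoffs 0, 8 → best response Light.
Mutual best responses: (None, Blitz, None); (Light, Heavy, Light).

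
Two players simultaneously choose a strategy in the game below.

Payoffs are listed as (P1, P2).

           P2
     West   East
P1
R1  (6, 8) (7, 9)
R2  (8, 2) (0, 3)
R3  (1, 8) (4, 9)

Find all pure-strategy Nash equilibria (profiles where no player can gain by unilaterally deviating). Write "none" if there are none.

The unique pure-strategy Nash equilibrium is (R1, East).

(R1, West): P1 can switch to R2 (6 → 8). Not NE.
(R1, East): P1 gets 7, best alternative 4; P2 gets 9, best alternative 8. No profitable deviation — NE.
(R2, West): P2 can switch to East (2 → 3). Not NE.
(R2, East): P1 can switch to R1 (0 → 7). Not NE.
(R3, West): P1 can switch to R1 (1 → 6). Not NE.
(R3, East): P1 can switch to R1 (4 → 7). Not NE.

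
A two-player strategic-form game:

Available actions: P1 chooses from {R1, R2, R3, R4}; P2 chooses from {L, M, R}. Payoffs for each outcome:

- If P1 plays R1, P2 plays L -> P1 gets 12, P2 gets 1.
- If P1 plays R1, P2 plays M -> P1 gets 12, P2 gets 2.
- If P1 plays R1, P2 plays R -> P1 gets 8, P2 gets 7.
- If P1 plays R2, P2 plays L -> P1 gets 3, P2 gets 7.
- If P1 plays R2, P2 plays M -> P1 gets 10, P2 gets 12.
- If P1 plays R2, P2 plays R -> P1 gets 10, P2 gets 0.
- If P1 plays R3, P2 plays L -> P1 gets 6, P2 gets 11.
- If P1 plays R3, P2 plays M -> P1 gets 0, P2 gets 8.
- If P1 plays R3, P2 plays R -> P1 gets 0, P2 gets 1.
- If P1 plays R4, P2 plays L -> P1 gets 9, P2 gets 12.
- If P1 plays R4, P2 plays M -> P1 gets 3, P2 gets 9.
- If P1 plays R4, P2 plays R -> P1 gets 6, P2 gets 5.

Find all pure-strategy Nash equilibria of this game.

(R1, L): P2 can switch to M (1 → 2). Not NE.
(R1, M): P2 can switch to R (2 → 7). Not NE.
(R1, R): P1 can switch to R2 (8 → 10). Not NE.
(R2, L): P1 can switch to R1 (3 → 12). Not NE.
(R2, M): P1 can switch to R1 (10 → 12). Not NE.
(R2, R): P2 can switch to L (0 → 7). Not NE.
(R3, L): P1 can switch to R1 (6 → 12). Not NE.
(R3, M): P1 can switch to R1 (0 → 12). Not NE.
(R3, R): P1 can switch to R1 (0 → 8). Not NE.
(R4, L): P1 can switch to R1 (9 → 12). Not NE.
(R4, M): P1 can switch to R1 (3 → 12). Not NE.
(R4, R): P1 can switch to R1 (6 → 8). Not NE.

No pure-strategy Nash equilibrium.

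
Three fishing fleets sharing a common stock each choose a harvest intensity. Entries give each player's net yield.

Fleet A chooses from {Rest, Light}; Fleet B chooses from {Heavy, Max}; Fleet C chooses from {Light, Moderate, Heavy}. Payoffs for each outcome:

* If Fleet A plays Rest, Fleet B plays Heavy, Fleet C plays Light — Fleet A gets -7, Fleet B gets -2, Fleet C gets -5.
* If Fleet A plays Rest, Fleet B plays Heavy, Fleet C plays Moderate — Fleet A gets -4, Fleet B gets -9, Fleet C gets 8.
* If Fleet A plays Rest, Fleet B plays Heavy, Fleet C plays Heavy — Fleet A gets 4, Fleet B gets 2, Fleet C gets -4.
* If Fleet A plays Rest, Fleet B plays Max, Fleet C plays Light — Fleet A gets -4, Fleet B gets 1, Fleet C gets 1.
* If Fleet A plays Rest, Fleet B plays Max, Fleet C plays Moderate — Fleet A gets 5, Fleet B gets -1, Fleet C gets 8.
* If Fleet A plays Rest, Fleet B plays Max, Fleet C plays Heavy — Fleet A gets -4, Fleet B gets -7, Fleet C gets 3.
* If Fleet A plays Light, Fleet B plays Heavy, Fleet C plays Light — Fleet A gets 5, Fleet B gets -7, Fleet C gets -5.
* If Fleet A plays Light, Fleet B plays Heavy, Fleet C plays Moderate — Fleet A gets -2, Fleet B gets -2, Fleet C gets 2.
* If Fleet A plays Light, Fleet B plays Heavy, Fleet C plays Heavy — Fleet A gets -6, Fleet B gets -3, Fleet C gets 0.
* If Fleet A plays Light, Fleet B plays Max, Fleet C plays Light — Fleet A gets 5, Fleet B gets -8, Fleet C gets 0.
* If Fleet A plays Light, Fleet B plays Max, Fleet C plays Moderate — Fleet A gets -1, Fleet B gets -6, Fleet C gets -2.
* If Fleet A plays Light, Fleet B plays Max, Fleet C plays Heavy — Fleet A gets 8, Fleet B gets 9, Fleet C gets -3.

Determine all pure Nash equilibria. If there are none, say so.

Pure-strategy Nash equilibria: (Rest, Max, Moderate) and (Light, Heavy, Moderate)

Mark each player's best response to every combination of opponents' strategies; a profile where every player is best-responding is a pure Nash equilibrium.
Fleet A against (Heavy, Light): payoffs -7, 5 → best response Light.
Fleet A against (Heavy, Moderate): payoffs -4, -2 → best response Light.
Fleet A against (Heavy, Heavy): payoffs 4, -6 → best response Rest.
Fleet A against (Max, Light): payoffs -4, 5 → best response Light.
Fleet A against (Max, Moderate): payoffs 5, -1 → best response Rest.
Fleet A against (Max, Heavy): payoffs -4, 8 → best response Light.
Fleet B against (Rest, Light): payoffs -2, 1 → best response Max.
Fleet B against (Rest, Moderate): payoffs -9, -1 → best response Max.
Fleet B against (Rest, Heavy): payoffs 2, -7 → best response Heavy.
Fleet B against (Light, Light): payoffs -7, -8 → best response Heavy.
Fleet B against (Light, Moderate): payoffs -2, -6 → best response Heavy.
Fleet B against (Light, Heavy): payoffs -3, 9 → best response Max.
Fleet C against (Rest, Heavy): payoffs -5, 8, -4 → best response Moderate.
Fleet C against (Rest, Max): payoffs 1, 8, 3 → best response Moderate.
Fleet C against (Light, Heavy): payoffs -5, 2, 0 → best response Moderate.
Fleet C against (Light, Max): payoffs 0, -2, -3 → best response Light.
Mutual best responses: (Rest, Max, Moderate); (Light, Heavy, Moderate).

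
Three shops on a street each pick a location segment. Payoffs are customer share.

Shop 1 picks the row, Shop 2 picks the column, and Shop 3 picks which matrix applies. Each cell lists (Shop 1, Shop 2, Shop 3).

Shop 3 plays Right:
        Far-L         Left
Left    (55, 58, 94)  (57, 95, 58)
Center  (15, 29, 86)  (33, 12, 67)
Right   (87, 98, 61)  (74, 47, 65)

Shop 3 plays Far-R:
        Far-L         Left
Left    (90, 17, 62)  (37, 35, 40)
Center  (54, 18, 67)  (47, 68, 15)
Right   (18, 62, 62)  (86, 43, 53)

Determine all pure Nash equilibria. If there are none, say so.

There is no pure-strategy Nash equilibrium.

Shop 1 against (Far-L, Right): payoffs 55, 15, 87 → best response Right.
Shop 1 against (Far-L, Far-R): payoffs 90, 54, 18 → best response Left.
Shop 1 against (Left, Right): payoffs 57, 33, 74 → best response Right.
Shop 1 against (Left, Far-R): payoffs 37, 47, 86 → best response Right.
Shop 2 against (Left, Right): payoffs 58, 95 → best response Left.
Shop 2 against (Left, Far-R): payoffs 17, 35 → best response Left.
Shop 2 against (Center, Right): payoffs 29, 12 → best response Far-L.
Shop 2 against (Center, Far-R): payoffs 18, 68 → best response Left.
Shop 2 against (Right, Right): payoffs 98, 47 → best response Far-L.
Shop 2 against (Right, Far-R): payoffs 62, 43 → best response Far-L.
Shop 3 against (Left, Far-L): payoffs 94, 62 → best response Right.
Shop 3 against (Left, Left): payoffs 58, 40 → best response Right.
Shop 3 against (Center, Far-L): payoffs 86, 67 → best response Right.
Shop 3 against (Center, Left): payoffs 67, 15 → best response Right.
Shop 3 against (Right, Far-L): payoffs 61, 62 → best response Far-R.
Shop 3 against (Right, Left): payoffs 65, 53 → best response Right.
No profile is a mutual best response for all players.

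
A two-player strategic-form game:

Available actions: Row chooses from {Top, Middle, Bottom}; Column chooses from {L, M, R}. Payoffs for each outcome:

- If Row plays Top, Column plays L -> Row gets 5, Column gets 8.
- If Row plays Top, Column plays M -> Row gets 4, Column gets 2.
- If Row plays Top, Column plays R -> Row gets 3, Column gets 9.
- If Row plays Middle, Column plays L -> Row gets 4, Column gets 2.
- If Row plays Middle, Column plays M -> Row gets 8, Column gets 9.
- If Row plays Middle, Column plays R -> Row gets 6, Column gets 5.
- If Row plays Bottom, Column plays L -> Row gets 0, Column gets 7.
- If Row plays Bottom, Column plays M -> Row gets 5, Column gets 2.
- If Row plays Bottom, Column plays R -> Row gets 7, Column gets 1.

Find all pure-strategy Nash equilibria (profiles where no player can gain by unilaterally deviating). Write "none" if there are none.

(Top, L): Column can switch to R (8 → 9). Not NE.
(Top, M): Row can switch to Middle (4 → 8). Not NE.
(Top, R): Row can switch to Middle (3 → 6). Not NE.
(Middle, L): Row can switch to Top (4 → 5). Not NE.
(Middle, M): Row gets 8, best alternative 5; Column gets 9, best alternative 5. No profitable deviation — NE.
(Middle, R): Row can switch to Bottom (6 → 7). Not NE.
(Bottom, L): Row can switch to Top (0 → 5). Not NE.
(The remaining 2 profiles each have a profitable deviation by the same check.)

The unique pure-strategy Nash equilibrium is (Middle, M).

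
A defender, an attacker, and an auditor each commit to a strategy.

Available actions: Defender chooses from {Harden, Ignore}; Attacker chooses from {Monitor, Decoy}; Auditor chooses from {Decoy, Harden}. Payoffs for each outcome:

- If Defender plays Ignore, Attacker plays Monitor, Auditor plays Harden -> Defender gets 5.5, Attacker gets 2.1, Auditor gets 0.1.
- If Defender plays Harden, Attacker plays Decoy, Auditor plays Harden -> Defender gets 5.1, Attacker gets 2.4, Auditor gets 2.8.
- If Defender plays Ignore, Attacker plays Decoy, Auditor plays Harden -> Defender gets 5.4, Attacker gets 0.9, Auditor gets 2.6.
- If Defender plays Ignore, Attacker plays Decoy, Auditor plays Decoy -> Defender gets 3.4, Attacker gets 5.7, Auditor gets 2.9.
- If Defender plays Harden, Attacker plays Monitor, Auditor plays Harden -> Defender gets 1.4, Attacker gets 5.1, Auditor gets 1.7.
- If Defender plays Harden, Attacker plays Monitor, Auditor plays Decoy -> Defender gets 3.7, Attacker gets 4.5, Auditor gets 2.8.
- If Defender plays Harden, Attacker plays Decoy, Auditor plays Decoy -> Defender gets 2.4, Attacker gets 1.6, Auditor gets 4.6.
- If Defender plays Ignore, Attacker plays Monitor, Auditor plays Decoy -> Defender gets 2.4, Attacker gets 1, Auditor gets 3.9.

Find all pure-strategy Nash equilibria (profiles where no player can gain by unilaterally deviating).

The pure Nash equilibria are (Harden, Monitor, Decoy) and (Ignore, Decoy, Decoy).

Defender against (Monitor, Decoy): payoffs 3.7, 2.4 → best response Harden.
Defender against (Monitor, Harden): payoffs 1.4, 5.5 → best response Ignore.
Defender against (Decoy, Decoy): payoffs 2.4, 3.4 → best response Ignore.
Defender against (Decoy, Harden): payoffs 5.1, 5.4 → best response Ignore.
Attacker against (Harden, Decoy): payoffs 4.5, 1.6 → best response Monitor.
Attacker against (Harden, Harden): payoffs 5.1, 2.4 → best response Monitor.
Attacker against (Ignore, Decoy): payoffs 1, 5.7 → best response Decoy.
Attacker against (Ignore, Harden): payoffs 2.1, 0.9 → best response Monitor.
Auditor against (Harden, Monitor): payoffs 2.8, 1.7 → best response Decoy.
Auditor against (Harden, Decoy): payoffs 4.6, 2.8 → best response Decoy.
Auditor against (Ignore, Monitor): payoffs 3.9, 0.1 → best response Decoy.
Auditor against (Ignore, Decoy): payoffs 2.9, 2.6 → best response Decoy.
Mutual best responses: (Harden, Monitor, Decoy); (Ignore, Decoy, Decoy).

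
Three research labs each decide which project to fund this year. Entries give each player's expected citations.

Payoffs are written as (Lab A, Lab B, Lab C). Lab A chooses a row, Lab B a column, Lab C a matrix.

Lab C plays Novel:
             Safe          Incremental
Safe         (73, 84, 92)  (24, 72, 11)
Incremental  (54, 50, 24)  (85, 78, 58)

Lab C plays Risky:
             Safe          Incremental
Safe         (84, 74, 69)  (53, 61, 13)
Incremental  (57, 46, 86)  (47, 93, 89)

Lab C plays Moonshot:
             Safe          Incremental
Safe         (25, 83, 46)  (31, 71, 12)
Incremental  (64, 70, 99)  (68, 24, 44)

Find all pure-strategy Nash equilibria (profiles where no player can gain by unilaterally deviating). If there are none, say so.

Lab A against (Safe, Novel): payoffs 73, 54 → best response Safe.
Lab A against (Safe, Risky): payoffs 84, 57 → best response Safe.
Lab A against (Safe, Moonshot): payoffs 25, 64 → best response Incremental.
Lab A against (Incremental, Novel): payoffs 24, 85 → best response Incremental.
Lab A against (Incremental, Risky): payoffs 53, 47 → best response Safe.
Lab A against (Incremental, Moonshot): payoffs 31, 68 → best response Incremental.
Lab B against (Safe, Novel): payoffs 84, 72 → best response Safe.
Lab B against (Safe, Risky): payoffs 74, 61 → best response Safe.
Lab B against (Safe, Moonshot): payoffs 83, 71 → best response Safe.
Lab B against (Incremental, Novel): payoffs 50, 78 → best response Incremental.
Lab B against (Incremental, Risky): payoffs 46, 93 → best response Incremental.
Lab B against (Incremental, Moonshot): payoffs 70, 24 → best response Safe.
Lab C against (Safe, Safe): payoffs 92, 69, 46 → best response Novel.
Lab C against (Safe, Incremental): payoffs 11, 13, 12 → best response Risky.
Lab C against (Incremental, Safe): payoffs 24, 86, 99 → best response Moonshot.
Lab C against (Incremental, Incremental): payoffs 58, 89, 44 → best response Risky.
Mutual best responses: (Safe, Safe, Novel); (Incremental, Safe, Moonshot).

(Safe, Safe, Novel), (Incremental, Safe, Moonshot)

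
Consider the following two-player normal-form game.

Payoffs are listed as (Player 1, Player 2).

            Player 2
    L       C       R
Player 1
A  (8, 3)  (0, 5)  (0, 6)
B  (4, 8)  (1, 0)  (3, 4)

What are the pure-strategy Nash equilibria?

Player 1 against L: payoffs 8, 4 → best response A.
Player 1 against C: payoffs 0, 1 → best response B.
Player 1 against R: payoffs 0, 3 → best response B.
Player 2 against A: payoffs 3, 5, 6 → best response R.
Player 2 against B: payoffs 8, 0, 4 → best response L.
No profile is a mutual best response for all players.

There is no pure-strategy Nash equilibrium.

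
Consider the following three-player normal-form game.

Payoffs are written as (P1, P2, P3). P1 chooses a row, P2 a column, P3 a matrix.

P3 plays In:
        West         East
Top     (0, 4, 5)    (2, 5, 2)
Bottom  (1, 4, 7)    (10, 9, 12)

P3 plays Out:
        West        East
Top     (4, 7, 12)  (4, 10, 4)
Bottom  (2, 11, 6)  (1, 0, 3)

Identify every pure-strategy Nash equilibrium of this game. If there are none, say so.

Pure-strategy Nash equilibria: (Top, East, Out); (Bottom, East, In)

For each player, find the best response to each opponent profile; mutual best responses are the pure NE.
P1 against (West, In): payoffs 0, 1 → best response Bottom.
P1 against (West, Out): payoffs 4, 2 → best response Top.
P1 against (East, In): payoffs 2, 10 → best response Bottom.
P1 against (East, Out): payoffs 4, 1 → best response Top.
P2 against (Top, In): payoffs 4, 5 → best response East.
P2 against (Top, Out): payoffs 7, 10 → best response East.
P2 against (Bottom, In): payoffs 4, 9 → best response East.
P2 against (Bottom, Out): payoffs 11, 0 → best response West.
P3 against (Top, West): payoffs 5, 12 → best response Out.
P3 against (Top, East): payoffs 2, 4 → best response Out.
P3 against (Bottom, West): payoffs 7, 6 → best response In.
P3 against (Bottom, East): payoffs 12, 3 → best response In.
Mutual best responses: (Top, East, Out); (Bottom, East, In).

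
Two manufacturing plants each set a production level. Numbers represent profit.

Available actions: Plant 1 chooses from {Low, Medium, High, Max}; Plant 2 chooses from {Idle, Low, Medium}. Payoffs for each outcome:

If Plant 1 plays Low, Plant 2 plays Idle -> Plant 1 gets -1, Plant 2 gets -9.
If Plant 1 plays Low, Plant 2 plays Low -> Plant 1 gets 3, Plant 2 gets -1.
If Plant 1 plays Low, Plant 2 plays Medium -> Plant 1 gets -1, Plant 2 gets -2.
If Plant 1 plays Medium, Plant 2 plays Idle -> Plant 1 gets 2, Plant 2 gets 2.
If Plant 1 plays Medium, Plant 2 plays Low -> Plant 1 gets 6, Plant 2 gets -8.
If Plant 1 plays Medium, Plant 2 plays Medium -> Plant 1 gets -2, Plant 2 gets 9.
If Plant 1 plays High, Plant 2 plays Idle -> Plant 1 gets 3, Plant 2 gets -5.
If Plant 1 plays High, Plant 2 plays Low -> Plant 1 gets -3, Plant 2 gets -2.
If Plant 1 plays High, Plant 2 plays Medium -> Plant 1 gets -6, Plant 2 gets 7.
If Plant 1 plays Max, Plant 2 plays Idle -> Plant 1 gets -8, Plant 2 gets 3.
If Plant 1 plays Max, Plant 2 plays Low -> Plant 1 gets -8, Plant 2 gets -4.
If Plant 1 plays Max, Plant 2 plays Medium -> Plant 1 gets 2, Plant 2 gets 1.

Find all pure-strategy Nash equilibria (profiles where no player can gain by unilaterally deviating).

(Low, Idle): Plant 1 can switch to Medium (-1 → 2). Not NE.
(Low, Low): Plant 1 can switch to Medium (3 → 6). Not NE.
(Low, Medium): Plant 1 can switch to Max (-1 → 2). Not NE.
(Medium, Idle): Plant 1 can switch to High (2 → 3). Not NE.
(Medium, Low): Plant 2 can switch to Idle (-8 → 2). Not NE.
(Medium, Medium): Plant 1 can switch to Low (-2 → -1). Not NE.
(High, Idle): Plant 2 can switch to Low (-5 → -2). Not NE.
(High, Low): Plant 1 can switch to Low (-3 → 3). Not NE.
(High, Medium): Plant 1 can switch to Low (-6 → -1). Not NE.
(Max, Idle): Plant 1 can switch to Low (-8 → -1). Not NE.
(Max, Low): Plant 1 can switch to Low (-8 → 3). Not NE.
(Max, Medium): Plant 2 can switch to Idle (1 → 3). Not NE.

This game has no pure Nash equilibrium.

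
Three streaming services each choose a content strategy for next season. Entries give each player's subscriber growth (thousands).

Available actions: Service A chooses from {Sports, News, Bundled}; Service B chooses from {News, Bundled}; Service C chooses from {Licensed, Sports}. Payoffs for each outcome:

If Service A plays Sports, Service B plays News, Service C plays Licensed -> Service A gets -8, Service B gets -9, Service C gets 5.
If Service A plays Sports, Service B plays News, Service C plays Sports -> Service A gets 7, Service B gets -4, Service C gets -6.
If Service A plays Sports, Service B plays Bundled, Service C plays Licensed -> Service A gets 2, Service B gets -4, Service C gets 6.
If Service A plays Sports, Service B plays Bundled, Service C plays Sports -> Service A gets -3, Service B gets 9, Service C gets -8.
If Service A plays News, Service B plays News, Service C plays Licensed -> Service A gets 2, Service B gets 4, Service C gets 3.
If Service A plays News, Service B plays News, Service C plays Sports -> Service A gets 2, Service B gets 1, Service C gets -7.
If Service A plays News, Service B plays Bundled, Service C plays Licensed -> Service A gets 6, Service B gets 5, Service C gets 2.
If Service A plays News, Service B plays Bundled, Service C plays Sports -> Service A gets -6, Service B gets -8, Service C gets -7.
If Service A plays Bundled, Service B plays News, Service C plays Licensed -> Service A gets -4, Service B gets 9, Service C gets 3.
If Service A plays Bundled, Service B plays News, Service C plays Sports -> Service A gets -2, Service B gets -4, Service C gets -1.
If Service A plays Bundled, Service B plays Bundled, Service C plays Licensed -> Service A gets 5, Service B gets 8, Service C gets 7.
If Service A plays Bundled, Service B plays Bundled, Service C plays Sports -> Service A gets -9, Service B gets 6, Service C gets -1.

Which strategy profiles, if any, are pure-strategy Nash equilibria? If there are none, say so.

The unique pure-strategy Nash equilibrium is (News, Bundled, Licensed).

For each player, find the best response to each opponent profile; mutual best responses are the pure NE.
Service A against (News, Licensed): payoffs -8, 2, -4 → best response News.
Service A against (News, Sports): payoffs 7, 2, -2 → best response Sports.
Service A against (Bundled, Licensed): payoffs 2, 6, 5 → best response News.
Service A against (Bundled, Sports): payoffs -3, -6, -9 → best response Sports.
Service B against (Sports, Licensed): payoffs -9, -4 → best response Bundled.
Service B against (Sports, Sports): payoffs -4, 9 → best response Bundled.
Service B against (News, Licensed): payoffs 4, 5 → best response Bundled.
Service B against (News, Sports): payoffs 1, -8 → best response News.
Service B against (Bundled, Licensed): payoffs 9, 8 → best response News.
Service B against (Bundled, Sports): payoffs -4, 6 → best response Bundled.
Service C against (Sports, News): payoffs 5, -6 → best response Licensed.
Service C against (Sports, Bundled): payoffs 6, -8 → best response Licensed.
Service C against (News, News): payoffs 3, -7 → best response Licensed.
Service C against (News, Bundled): payoffs 2, -7 → best response Licensed.
Service C against (Bundled, News): payoffs 3, -1 → best response Licensed.
Service C against (Bundled, Bundled): payoffs 7, -1 → best response Licensed.
Mutual best responses: (News, Bundled, Licensed).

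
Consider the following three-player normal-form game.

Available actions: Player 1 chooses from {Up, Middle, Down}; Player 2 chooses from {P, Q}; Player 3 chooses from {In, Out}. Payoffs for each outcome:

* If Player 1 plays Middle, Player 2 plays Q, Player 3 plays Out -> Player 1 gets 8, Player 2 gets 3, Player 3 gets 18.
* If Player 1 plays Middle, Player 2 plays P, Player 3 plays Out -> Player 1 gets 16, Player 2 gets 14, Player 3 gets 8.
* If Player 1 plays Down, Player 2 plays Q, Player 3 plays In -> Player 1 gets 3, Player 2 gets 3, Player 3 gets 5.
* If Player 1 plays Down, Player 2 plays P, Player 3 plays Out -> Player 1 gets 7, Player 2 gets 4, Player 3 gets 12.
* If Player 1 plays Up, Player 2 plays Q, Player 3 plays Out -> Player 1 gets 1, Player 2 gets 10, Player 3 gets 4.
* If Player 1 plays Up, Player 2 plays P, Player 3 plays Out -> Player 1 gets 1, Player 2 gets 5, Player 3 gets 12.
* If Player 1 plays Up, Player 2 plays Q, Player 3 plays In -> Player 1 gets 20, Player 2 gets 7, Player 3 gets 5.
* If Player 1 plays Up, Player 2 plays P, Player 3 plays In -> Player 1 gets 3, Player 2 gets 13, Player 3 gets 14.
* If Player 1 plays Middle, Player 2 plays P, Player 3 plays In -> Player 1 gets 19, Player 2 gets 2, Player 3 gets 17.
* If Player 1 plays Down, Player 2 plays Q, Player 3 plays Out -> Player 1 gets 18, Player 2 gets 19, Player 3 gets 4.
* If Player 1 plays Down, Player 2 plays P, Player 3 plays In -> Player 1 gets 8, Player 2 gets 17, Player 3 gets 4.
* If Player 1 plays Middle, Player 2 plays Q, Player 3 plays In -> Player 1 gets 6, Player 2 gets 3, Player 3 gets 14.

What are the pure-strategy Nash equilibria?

Player 1 against (P, In): payoffs 3, 19, 8 → best response Middle.
Player 1 against (P, Out): payoffs 1, 16, 7 → best response Middle.
Player 1 against (Q, In): payoffs 20, 6, 3 → best response Up.
Player 1 against (Q, Out): payoffs 1, 8, 18 → best response Down.
Player 2 against (Up, In): payoffs 13, 7 → best response P.
Player 2 against (Up, Out): payoffs 5, 10 → best response Q.
Player 2 against (Middle, In): payoffs 2, 3 → best response Q.
Player 2 against (Middle, Out): payoffs 14, 3 → best response P.
Player 2 against (Down, In): payoffs 17, 3 → best response P.
Player 2 against (Down, Out): payoffs 4, 19 → best response Q.
Player 3 against (Up, P): payoffs 14, 12 → best response In.
Player 3 against (Up, Q): payoffs 5, 4 → best response In.
Player 3 against (Middle, P): payoffs 17, 8 → best response In.
Player 3 against (Middle, Q): payoffs 14, 18 → best response Out.
Player 3 against (Down, P): payoffs 4, 12 → best response Out.
Player 3 against (Down, Q): payoffs 5, 4 → best response In.
No profile is a mutual best response for all players.

There is no pure-strategy Nash equilibrium.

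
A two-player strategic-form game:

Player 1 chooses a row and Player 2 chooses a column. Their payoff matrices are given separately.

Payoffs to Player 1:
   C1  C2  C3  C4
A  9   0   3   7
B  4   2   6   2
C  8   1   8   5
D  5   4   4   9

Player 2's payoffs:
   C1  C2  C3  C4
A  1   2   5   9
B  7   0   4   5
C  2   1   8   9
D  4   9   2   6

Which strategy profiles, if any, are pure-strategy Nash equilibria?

(A, C1): Player 2 can switch to C2 (1 → 2). Not NE.
(A, C2): Player 1 can switch to B (0 → 2). Not NE.
(A, C3): Player 1 can switch to B (3 → 6). Not NE.
(A, C4): Player 1 can switch to D (7 → 9). Not NE.
(B, C1): Player 1 can switch to A (4 → 9). Not NE.
(B, C2): Player 1 can switch to D (2 → 4). Not NE.
(B, C3): Player 1 can switch to C (6 → 8). Not NE.
(B, C4): Player 1 can switch to A (2 → 7). Not NE.
(C, C1): Player 1 can switch to A (8 → 9). Not NE.
(C, C2): Player 1 can switch to B (1 → 2). Not NE.
(D, C2): Player 1 gets 4, best alternative 2; Player 2 gets 9, best alternative 6. No profitable deviation — NE.
(The remaining 5 profiles each have a profitable deviation by the same check.)

Pure NE: (D, C2)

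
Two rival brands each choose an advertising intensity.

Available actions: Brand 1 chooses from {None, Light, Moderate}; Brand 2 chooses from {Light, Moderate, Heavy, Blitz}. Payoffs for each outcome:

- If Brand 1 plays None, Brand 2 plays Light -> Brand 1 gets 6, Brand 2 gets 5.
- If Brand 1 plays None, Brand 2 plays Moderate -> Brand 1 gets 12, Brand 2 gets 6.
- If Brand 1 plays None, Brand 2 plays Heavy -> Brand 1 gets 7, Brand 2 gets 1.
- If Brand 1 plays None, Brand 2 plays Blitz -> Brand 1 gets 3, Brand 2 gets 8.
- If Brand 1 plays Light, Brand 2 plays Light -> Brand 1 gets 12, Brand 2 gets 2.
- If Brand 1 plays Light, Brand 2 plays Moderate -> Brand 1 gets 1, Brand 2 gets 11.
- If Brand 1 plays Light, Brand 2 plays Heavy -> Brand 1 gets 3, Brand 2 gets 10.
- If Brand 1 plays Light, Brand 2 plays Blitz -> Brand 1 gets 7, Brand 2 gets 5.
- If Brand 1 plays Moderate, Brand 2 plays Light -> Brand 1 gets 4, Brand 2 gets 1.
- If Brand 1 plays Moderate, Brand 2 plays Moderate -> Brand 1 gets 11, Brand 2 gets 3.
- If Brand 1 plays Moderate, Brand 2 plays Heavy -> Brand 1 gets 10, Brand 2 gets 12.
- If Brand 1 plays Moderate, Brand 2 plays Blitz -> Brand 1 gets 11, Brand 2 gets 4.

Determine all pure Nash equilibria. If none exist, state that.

(Moderate, Heavy)

Brand 1 against Light: payoffs 6, 12, 4 → best response Light.
Brand 1 against Moderate: payoffs 12, 1, 11 → best response None.
Brand 1 against Heavy: payoffs 7, 3, 10 → best response Moderate.
Brand 1 against Blitz: payoffs 3, 7, 11 → best response Moderate.
Brand 2 against None: payoffs 5, 6, 1, 8 → best response Blitz.
Brand 2 against Light: payoffs 2, 11, 10, 5 → best response Moderate.
Brand 2 against Moderate: payoffs 1, 3, 12, 4 → best response Heavy.
Mutual best responses: (Moderate, Heavy).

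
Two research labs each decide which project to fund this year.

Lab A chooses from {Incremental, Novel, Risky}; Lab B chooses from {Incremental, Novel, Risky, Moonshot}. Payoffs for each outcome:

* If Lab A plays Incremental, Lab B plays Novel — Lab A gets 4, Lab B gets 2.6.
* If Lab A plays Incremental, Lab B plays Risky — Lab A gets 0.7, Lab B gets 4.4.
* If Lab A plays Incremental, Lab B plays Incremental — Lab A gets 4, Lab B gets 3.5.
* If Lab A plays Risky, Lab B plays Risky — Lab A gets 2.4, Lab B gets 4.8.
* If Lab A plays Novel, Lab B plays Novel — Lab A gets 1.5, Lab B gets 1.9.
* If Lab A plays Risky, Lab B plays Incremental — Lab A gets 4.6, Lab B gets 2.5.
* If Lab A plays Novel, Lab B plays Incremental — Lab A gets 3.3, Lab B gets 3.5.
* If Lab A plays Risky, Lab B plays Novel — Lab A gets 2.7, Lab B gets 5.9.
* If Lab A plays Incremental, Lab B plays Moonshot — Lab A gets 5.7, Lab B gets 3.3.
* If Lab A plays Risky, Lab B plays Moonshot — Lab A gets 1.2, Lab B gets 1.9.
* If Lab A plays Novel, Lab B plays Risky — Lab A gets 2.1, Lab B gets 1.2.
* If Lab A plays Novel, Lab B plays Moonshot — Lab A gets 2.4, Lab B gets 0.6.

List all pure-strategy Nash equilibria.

none

Mark each player's best response to every combination of opponents' strategies; a profile where every player is best-responding is a pure Nash equilibrium.
Lab A against Incremental: payoffs 4, 3.3, 4.6 → best response Risky.
Lab A against Novel: payoffs 4, 1.5, 2.7 → best response Incremental.
Lab A against Risky: payoffs 0.7, 2.1, 2.4 → best response Risky.
Lab A against Moonshot: payoffs 5.7, 2.4, 1.2 → best response Incremental.
Lab B against Incremental: payoffs 3.5, 2.6, 4.4, 3.3 → best response Risky.
Lab B against Novel: payoffs 3.5, 1.9, 1.2, 0.6 → best response Incremental.
Lab B against Risky: payoffs 2.5, 5.9, 4.8, 1.9 → best response Novel.
No profile is a mutual best response for all players.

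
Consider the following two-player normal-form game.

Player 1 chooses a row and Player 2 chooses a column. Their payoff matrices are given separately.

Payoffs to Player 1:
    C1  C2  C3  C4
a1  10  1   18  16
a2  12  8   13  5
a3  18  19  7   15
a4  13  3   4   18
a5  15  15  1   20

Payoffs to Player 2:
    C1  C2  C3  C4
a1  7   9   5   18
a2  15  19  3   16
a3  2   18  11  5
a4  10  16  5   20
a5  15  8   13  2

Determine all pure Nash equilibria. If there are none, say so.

(a1, C1): Player 1 can switch to a2 (10 → 12). Not NE.
(a1, C2): Player 1 can switch to a2 (1 → 8). Not NE.
(a1, C3): Player 2 can switch to C1 (5 → 7). Not NE.
(a1, C4): Player 1 can switch to a4 (16 → 18). Not NE.
(a2, C1): Player 1 can switch to a3 (12 → 18). Not NE.
(a2, C2): Player 1 can switch to a3 (8 → 19). Not NE.
(a3, C2): Player 1 gets 19, best alternative 15; Player 2 gets 18, best alternative 11. No profitable deviation — NE.
(The remaining 13 profiles each have a profitable deviation by the same check.)

The unique pure-strategy Nash equilibrium is (a3, C2).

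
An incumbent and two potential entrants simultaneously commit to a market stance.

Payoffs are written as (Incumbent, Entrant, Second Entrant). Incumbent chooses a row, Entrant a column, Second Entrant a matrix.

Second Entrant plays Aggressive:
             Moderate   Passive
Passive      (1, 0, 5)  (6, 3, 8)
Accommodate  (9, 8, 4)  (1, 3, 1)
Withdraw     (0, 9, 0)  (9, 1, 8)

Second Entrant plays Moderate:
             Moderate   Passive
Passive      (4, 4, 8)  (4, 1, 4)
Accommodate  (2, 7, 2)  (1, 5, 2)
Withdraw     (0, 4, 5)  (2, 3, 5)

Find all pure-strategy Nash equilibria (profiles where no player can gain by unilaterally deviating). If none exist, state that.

For each player, find the best response to each opponent profile; mutual best responses are the pure NE.
Incumbent against (Moderate, Aggressive): payoffs 1, 9, 0 → best response Accommodate.
Incumbent against (Moderate, Moderate): payoffs 4, 2, 0 → best response Passive.
Incumbent against (Passive, Aggressive): payoffs 6, 1, 9 → best response Withdraw.
Incumbent against (Passive, Moderate): payoffs 4, 1, 2 → best response Passive.
Entrant against (Passive, Aggressive): payoffs 0, 3 → best response Passive.
Entrant against (Passive, Moderate): payoffs 4, 1 → best response Moderate.
Entrant against (Accommodate, Aggressive): payoffs 8, 3 → best response Moderate.
Entrant against (Accommodate, Moderate): payoffs 7, 5 → best response Moderate.
Entrant against (Withdraw, Aggressive): payoffs 9, 1 → best response Moderate.
Entrant against (Withdraw, Moderate): payoffs 4, 3 → best response Moderate.
Second Entrant against (Passive, Moderate): payoffs 5, 8 → best response Moderate.
Second Entrant against (Passive, Passive): payoffs 8, 4 → best response Aggressive.
Second Entrant against (Accommodate, Moderate): payoffs 4, 2 → best response Aggressive.
Second Entrant against (Accommodate, Passive): payoffs 1, 2 → best response Moderate.
Second Entrant against (Withdraw, Moderate): payoffs 0, 5 → best response Moderate.
Second Entrant against (Withdraw, Passive): payoffs 8, 5 → best response Aggressive.
Mutual best responses: (Passive, Moderate, Moderate); (Accommodate, Moderate, Aggressive).

(Passive, Moderate, Moderate) and (Accommodate, Moderate, Aggressive)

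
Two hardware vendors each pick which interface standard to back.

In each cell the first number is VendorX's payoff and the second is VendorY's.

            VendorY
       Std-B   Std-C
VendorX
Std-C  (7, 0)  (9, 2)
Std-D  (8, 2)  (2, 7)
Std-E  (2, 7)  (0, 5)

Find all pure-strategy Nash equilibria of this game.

(Std-C, Std-C)

VendorX against Std-B: payoffs 7, 8, 2 → best response Std-D.
VendorX against Std-C: payoffs 9, 2, 0 → best response Std-C.
VendorY against Std-C: payoffs 0, 2 → best response Std-C.
VendorY against Std-D: payoffs 2, 7 → best response Std-C.
VendorY against Std-E: payoffs 7, 5 → best response Std-B.
Mutual best responses: (Std-C, Std-C).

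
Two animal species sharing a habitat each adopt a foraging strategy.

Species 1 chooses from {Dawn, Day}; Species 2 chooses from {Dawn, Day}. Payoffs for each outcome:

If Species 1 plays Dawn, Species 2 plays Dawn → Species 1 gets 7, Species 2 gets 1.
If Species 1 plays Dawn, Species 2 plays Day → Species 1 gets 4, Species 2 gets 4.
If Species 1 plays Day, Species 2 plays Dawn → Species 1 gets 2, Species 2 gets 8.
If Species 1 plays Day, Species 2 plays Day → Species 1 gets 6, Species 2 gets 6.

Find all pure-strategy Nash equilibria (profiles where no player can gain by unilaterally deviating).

Species 1 against Dawn: payoffs 7, 2 → best response Dawn.
Species 1 against Day: payoffs 4, 6 → best response Day.
Species 2 against Dawn: payoffs 1, 4 → best response Day.
Species 2 against Day: payoffs 8, 6 → best response Dawn.
No profile is a mutual best response for all players.

This game has no pure Nash equilibrium.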